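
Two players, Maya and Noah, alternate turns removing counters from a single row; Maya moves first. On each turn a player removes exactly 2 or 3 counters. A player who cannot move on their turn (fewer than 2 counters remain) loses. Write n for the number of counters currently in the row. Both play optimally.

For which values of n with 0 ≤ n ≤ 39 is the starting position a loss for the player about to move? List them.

0, 1, 5, 6, 10, 11, 15, 16, 20, 21, 25, 26, 30, 31, 35, 36

Compute win/loss labels from the base case upward. A position with no move is L. Any other position is W if it can reach an L in one move, else L.
n=0: no move → L
n=1: no move → L
n=2: can move to 0, which is L ⇒ W
n=3: can move to 1, which is L ⇒ W
n=4: can move to 1, which is L ⇒ W
n=5: moves to 3(W), 2(W); every one is W ⇒ L
n=6: moves to 4(W), 3(W); every one is W ⇒ L
n=7: can move to 5, which is L ⇒ W
n=8: can move to 6, which is L ⇒ W
n=9: can move to 6, which is L ⇒ W
n=10: moves to 8(W), 7(W); every one is W ⇒ L
n=11: moves to 9(W), 8(W); every one is W ⇒ L
n=12: can move to 10, which is L ⇒ W
n=13: can move to 11, which is L ⇒ W
n=14: can move to 11, which is L ⇒ W
n=15: moves to 13(W), 12(W); every one is W ⇒ L
n=16: moves to 14(W), 13(W); every one is W ⇒ L
n=17: can move to 15, which is L ⇒ W
n=18: can move to 16, which is L ⇒ W
n=19: can move to 16, which is L ⇒ W
n=20: moves to 18(W), 17(W); every one is W ⇒ L
n=21: moves to 19(W), 18(W); every one is W ⇒ L
n=22: can move to 20, which is L ⇒ W
n=23: can move to 21, which is L ⇒ W
n=24: can move to 21, which is L ⇒ W
n=25: moves to 23(W), 22(W); every one is W ⇒ L
n=26: moves to 24(W), 23(W); every one is W ⇒ L
n=27: can move to 25, which is L ⇒ W
n=28: can move to 26, which is L ⇒ W
n=29: can move to 26, which is L ⇒ W
n=30: moves to 28(W), 27(W); every one is W ⇒ L
n=31: moves to 29(W), 28(W); every one is W ⇒ L
n=32: can move to 30, which is L ⇒ W
n=33: can move to 31, which is L ⇒ W
n=34: can move to 31, which is L ⇒ W
n=35: moves to 33(W), 32(W); every one is W ⇒ L
n=36: moves to 34(W), 33(W); every one is W ⇒ L
n=37: can move to 35, which is L ⇒ W
n=38: can move to 36, which is L ⇒ W
n=39: can move to 36, which is L ⇒ W
Reading off the rows marked L gives the requested list; there are 16 such values of n.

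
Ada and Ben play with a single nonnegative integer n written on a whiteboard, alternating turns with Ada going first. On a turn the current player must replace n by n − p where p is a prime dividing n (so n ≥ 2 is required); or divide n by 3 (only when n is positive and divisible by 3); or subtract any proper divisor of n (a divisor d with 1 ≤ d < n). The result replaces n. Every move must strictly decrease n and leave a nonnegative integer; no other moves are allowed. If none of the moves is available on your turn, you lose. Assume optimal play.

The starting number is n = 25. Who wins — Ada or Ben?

Ada wins.

Label each position W (a win for the player to move) or L (a loss). A position with no legal move is L; any other position is W exactly when some move reaches an L, and L when every move reaches a W.
n=0: no move → L
n=1: no move → L
n=2: →0(L), so W
n=3: →0(L), so W
n=4: →2(W), 3(W) — all W, so L
n=5: →0(L), so W
n=6: →4(L), so W
n=7: →0(L), so W
n=8: →4(L), so W
n=9: →3(W), 6(W), 8(W) — all W, so L
n=10: →9(L), so W
n=11: →0(L), so W
n=12: →4(L), so W
n=13: →0(L), so W
n=14: →7(W), 12(W), 13(W) — all W, so L
n=15: →14(L), so W
n=16: →14(L), so W
n=17: →0(L), so W
n=18: →9(L), so W
n=19: →0(L), so W
n=20: →10(W), 15(W), 16(W), 18(W), 19(W) — all W, so L
n=21: →14(L), so W
n=22: →20(L), so W
n=23: →0(L), so W
n=24: →20(L), so W
n=25: →20(L), so W
The starting position 25 is W: Ada should move to 20, handing over an L position.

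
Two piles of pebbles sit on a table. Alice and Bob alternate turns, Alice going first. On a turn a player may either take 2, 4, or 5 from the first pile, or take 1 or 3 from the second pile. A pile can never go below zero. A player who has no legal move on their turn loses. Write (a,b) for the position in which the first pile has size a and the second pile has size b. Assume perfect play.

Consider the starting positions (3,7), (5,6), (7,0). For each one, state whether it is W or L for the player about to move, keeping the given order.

(3,7): L, (5,6): W, (7,0): L

Use the standard recursion: the mover loses at a terminal position; elsewhere, the mover wins exactly when some move hands the opponent an L position.
No move ever increases a pile, so every position that can arise here has a ≤ 7 and b ≤ 7; it is enough to label the cells with 0 ≤ a ≤ 7 and 0 ≤ b ≤ 7.
Every move lowers a or b (never raises either), so fill the grid row by row in increasing a, and left to right within a row: each cell's successors are then already labelled.
      b=0  b=1  b=2  b=3  b=4  b=5  b=6  b=7
a=0:    L    W    L    W    L    W    L    W
a=1:    L    W    L    W    L    W    L    W
a=2:    W    L    W    L    W    L    W    L
a=3:    W    L    W    L    W    L    W    L
a=4:    W    W    W    W    W    W    W    W
a=5:    W    W    W    W    W    W    W    W
a=6:    W    W    W    W    W    W    W    W
a=7:    L    W    L    W    L    W    L    W
Cells with no legal move (terminal, hence L): (0,0), (1,0).
The remaining L cells, each justified by listing all of its moves:
(0,2): the only move is to (0,1)(W), a W ⇒ L
(0,4): moves to (0,3)(W), (0,1)(W); every one is W ⇒ L
(0,6): moves to (0,5)(W), (0,3)(W); every one is W ⇒ L
(1,2): the only move is to (1,1)(W), a W ⇒ L
(1,4): moves to (1,3)(W), (1,1)(W); every one is W ⇒ L
(1,6): moves to (1,5)(W), (1,3)(W); every one is W ⇒ L
(2,1): moves to (0,1)(W), (2,0)(W); every one is W ⇒ L
(2,3): moves to (0,3)(W), (2,2)(W), (2,0)(W); every one is W ⇒ L
(2,5): moves to (0,5)(W), (2,4)(W), (2,2)(W); every one is W ⇒ L
(2,7): moves to (0,7)(W), (2,6)(W), (2,4)(W); every one is W ⇒ L
(3,1): moves to (1,1)(W), (3,0)(W); every one is W ⇒ L
(3,3): moves to (1,3)(W), (3,2)(W), (3,0)(W); every one is W ⇒ L
(3,5): moves to (1,5)(W), (3,4)(W), (3,2)(W); every one is W ⇒ L
(3,7): moves to (1,7)(W), (3,6)(W), (3,4)(W); every one is W ⇒ L
(7,0): moves to (5,0)(W), (3,0)(W), (2,0)(W); every one is W ⇒ L
(7,2): moves to (5,2)(W), (3,2)(W), (2,2)(W), (7,1)(W); every one is W ⇒ L
(7,4): moves to (5,4)(W), (3,4)(W), (2,4)(W), (7,3)(W), (7,1)(W); every one is W ⇒ L
(7,6): moves to (5,6)(W), (3,6)(W), (2,6)(W), (7,5)(W), (7,3)(W); every one is W ⇒ L
Every other cell has at least one move into one of the L cells above, so it is W.
(3,7): one of the L cells justified above, so L
(5,6): the move to (1,6) reaches an L cell, so W
(7,0): one of the L cells justified above, so L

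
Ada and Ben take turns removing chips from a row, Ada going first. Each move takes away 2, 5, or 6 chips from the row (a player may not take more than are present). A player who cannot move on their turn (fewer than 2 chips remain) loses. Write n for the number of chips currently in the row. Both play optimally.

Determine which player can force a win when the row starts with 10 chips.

Work bottom-up. With no move the player to move loses. Otherwise the position is W if at least one move leads to an L position for the opponent, and L if every move leads to a W.
n=0: no move → L
n=1: no move → L
n=2: W (go to 0, an L position)
n=3: W (go to 1, an L position)
n=4: L (sole option 2(W) is W)
n=5: W (go to 0, an L position)
n=6: W (go to 4, an L position)
n=7: W (go to 1, an L position)
n=8: L (options 6(W), 3(W), 2(W) are all W)
n=9: W (go to 4, an L position)
n=10: W (go to 8, an L position)
From 10 Ada can remove 2, leaving 8, reaching an L position.

Ada wins.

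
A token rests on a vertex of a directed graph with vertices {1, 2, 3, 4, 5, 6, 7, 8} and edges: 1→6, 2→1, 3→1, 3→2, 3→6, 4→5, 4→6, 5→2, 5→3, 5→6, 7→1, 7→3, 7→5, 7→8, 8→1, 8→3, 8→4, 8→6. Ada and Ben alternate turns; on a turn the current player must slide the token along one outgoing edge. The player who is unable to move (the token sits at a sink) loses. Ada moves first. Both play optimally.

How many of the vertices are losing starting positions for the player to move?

3

Positions with no move are L. A position that does have a move is losing for the player to move precisely when every available move leads to a winning position for the opponent. Fill in the labels:
Every edge goes from a vertex to one that appears earlier in the order 6, 1, 2, 3, 5, 4, 8, 7, so processing vertices in that order labels each vertex after all of its successors.
6: no outgoing edge → L
1: W (go to 6, an L position)
2: L (sole option 1(W) is W)
3: W (go to 2, an L position)
5: W (go to 2, an L position)
4: W (go to 6, an L position)
8: W (go to 6, an L position)
7: L (options 8(W), 5(W), 3(W), 1(W) are all W)
The L vertices are 2, 6, 7; that is 3 in all.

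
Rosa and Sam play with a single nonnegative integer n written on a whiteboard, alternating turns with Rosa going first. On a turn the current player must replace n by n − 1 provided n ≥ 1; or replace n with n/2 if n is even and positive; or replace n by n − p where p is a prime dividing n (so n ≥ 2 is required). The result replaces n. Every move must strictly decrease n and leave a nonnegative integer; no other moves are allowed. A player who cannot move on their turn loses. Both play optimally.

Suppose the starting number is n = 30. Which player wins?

Sam wins.

Compute win/loss labels from the base case upward. A position with no move is L. Any other position is W if it can reach an L in one move, else L.
n=0: no move → L
n=1: →0(L), so W
n=2: →0(L), so W
n=3: →0(L), so W
n=4: →2(W), 3(W) — all W, so L
n=5: →0(L), so W
n=6: →4(L), so W
n=7: →0(L), so W
n=8: →4(L), so W
n=9: →6(W), 8(W) — all W, so L
n=10: →9(L), so W
n=11: →0(L), so W
n=12: →9(L), so W
n=13: →0(L), so W
n=14: →7(W), 12(W), 13(W) — all W, so L
n=15: →14(L), so W
n=16: →14(L), so W
n=17: →0(L), so W
n=18: →9(L), so W
n=19: →0(L), so W
n=20: →10(W), 15(W), 18(W), 19(W) — all W, so L
n=21: →14(L), so W
n=22: →20(L), so W
n=23: →0(L), so W
n=24: →12(W), 21(W), 22(W), 23(W) — all W, so L
n=25: →20(L), so W
n=26: →24(L), so W
n=27: →24(L), so W
n=28: →14(L), so W
n=29: →0(L), so W
n=30: →15(W), 25(W), 27(W), 28(W), 29(W) — all W, so L
The starting position 30 is L: whatever Rosa does, the opponent receives a W position.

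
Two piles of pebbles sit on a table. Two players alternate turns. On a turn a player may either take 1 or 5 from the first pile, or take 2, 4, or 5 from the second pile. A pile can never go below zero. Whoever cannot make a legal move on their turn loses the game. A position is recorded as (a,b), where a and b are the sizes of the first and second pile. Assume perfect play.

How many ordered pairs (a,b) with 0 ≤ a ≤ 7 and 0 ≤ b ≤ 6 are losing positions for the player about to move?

Classify positions by backward induction: terminal positions (no move available) are L. From any other position, the mover wins iff some move reaches an L.
Every move lowers a or b (never raises either), so fill the grid row by row in increasing a, and left to right within a row: each cell's successors are then already labelled.
      b=0  b=1  b=2  b=3  b=4  b=5  b=6
a=0:    L    L    W    W    W    W    W
a=1:    W    W    L    L    W    W    W
a=2:    L    L    W    W    W    W    W
a=3:    W    W    L    L    W    W    W
a=4:    L    L    W    W    W    W    W
a=5:    W    W    L    L    W    W    W
a=6:    L    L    W    W    W    W    W
a=7:    W    W    L    L    W    W    W
Cells with no legal move (terminal, hence L): (0,0), (0,1).
The remaining L cells, each justified by listing all of its moves:
(1,2): moves to (0,2)(W), (1,0)(W); every one is W ⇒ L
(1,3): moves to (0,3)(W), (1,1)(W); every one is W ⇒ L
(2,0): the only move is to (1,0)(W), a W ⇒ L
(2,1): the only move is to (1,1)(W), a W ⇒ L
(3,2): moves to (2,2)(W), (3,0)(W); every one is W ⇒ L
(3,3): moves to (2,3)(W), (3,1)(W); every one is W ⇒ L
(4,0): the only move is to (3,0)(W), a W ⇒ L
(4,1): the only move is to (3,1)(W), a W ⇒ L
(5,2): moves to (4,2)(W), (0,2)(W), (5,0)(W); every one is W ⇒ L
(5,3): moves to (4,3)(W), (0,3)(W), (5,1)(W); every one is W ⇒ L
(6,0): moves to (5,0)(W), (1,0)(W); every one is W ⇒ L
(6,1): moves to (5,1)(W), (1,1)(W); every one is W ⇒ L
(7,2): moves to (6,2)(W), (2,2)(W), (7,0)(W); every one is W ⇒ L
(7,3): moves to (6,3)(W), (2,3)(W), (7,1)(W); every one is W ⇒ L
Every other cell has at least one move into one of the L cells above, so it is W.
L cells per row: a=0: 2, a=1: 2, a=2: 2, a=3: 2, a=4: 2, a=5: 2, a=6: 2, a=7: 2; total 16.

16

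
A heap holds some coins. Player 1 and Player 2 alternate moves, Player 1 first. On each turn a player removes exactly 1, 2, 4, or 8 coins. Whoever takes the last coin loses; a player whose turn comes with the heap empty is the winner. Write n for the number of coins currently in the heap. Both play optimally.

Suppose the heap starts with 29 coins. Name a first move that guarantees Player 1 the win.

Remove 1, leaving 28.

Positions with no move are W. A position that does have a move is losing for the player to move precisely when every available move leads to a winning position for the opponent. Fill in the labels:
n=0: no move; the opponent has just taken the last coin and therefore loses → W
n=1: L (sole option 0(W) is W)
n=2: W (go to 1, an L position)
n=3: W (go to 1, an L position)
n=4: L (options 3(W), 2(W), 0(W) are all W)
n=5: W (go to 4, an L position)
n=6: W (go to 4, an L position)
n=7: L (options 6(W), 5(W), 3(W) are all W)
n=8: W (go to 7, an L position)
n=9: W (go to 7, an L position)
n=10: L (options 9(W), 8(W), 6(W), 2(W) are all W)
n=11: W (go to 10, an L position)
n=12: W (go to 10, an L position)
n=13: L (options 12(W), 11(W), 9(W), 5(W) are all W)
n=14: W (go to 13, an L position)
n=15: W (go to 13, an L position)
n=16: L (options 15(W), 14(W), 12(W), 8(W) are all W)
n=17: W (go to 16, an L position)
n=18: W (go to 16, an L position)
n=19: L (options 18(W), 17(W), 15(W), 11(W) are all W)
n=20: W (go to 19, an L position)
n=21: W (go to 19, an L position)
n=22: L (options 21(W), 20(W), 18(W), 14(W) are all W)
n=23: W (go to 22, an L position)
n=24: W (go to 22, an L position)
n=25: L (options 24(W), 23(W), 21(W), 17(W) are all W)
n=26: W (go to 25, an L position)
n=27: W (go to 25, an L position)
n=28: L (options 27(W), 26(W), 24(W), 20(W) are all W)
n=29: W (go to 28, an L position)
From 29, the L positions reachable in one move are: 28, 25. Any move reaching one of these is winning.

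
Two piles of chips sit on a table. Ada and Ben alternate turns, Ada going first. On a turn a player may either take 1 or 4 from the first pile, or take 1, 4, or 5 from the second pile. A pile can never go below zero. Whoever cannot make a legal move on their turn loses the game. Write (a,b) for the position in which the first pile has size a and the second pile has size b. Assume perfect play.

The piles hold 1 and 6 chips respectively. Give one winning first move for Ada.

Move to (1,1).

Positions with no move are L. A position that does have a move is losing for the player to move precisely when every available move leads to a winning position for the opponent. Fill in the labels:
No move ever increases a pile, so every position that can arise here has a ≤ 1 and b ≤ 6; it is enough to label the cells with 0 ≤ a ≤ 1 and 0 ≤ b ≤ 6.
Every move lowers a or b (never raises either), so fill the grid row by row in increasing a, and left to right within a row: each cell's successors are then already labelled.
      b=0  b=1  b=2  b=3  b=4  b=5  b=6
a=0:    L    W    L    W    W    W    W
a=1:    W    L    W    L    W    W    W
Cells with no legal move (terminal, hence L): (0,0).
The remaining L cells, each justified by listing all of its moves:
(0,2): →(0,1)(W) only, which is W, so L
(1,1): →(0,1)(W), (1,0)(W) — all W, so L
(1,3): →(0,3)(W), (1,2)(W) — all W, so L
Every other cell has at least one move into one of the L cells above, so it is W.
From (1,6), the L positions reachable in one move are: (1,1).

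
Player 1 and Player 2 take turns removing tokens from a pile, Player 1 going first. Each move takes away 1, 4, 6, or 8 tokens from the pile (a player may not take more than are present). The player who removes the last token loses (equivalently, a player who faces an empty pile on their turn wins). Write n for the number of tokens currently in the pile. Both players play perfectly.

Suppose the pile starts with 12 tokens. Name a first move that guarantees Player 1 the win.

Build the W/L table. Terminal = W. A non-terminal position is W if it has a move to some L; otherwise it is L.
n=0: no move; the opponent has just taken the last token and therefore loses → W
n=1: the only move is to 0(W), a W ⇒ L
n=2: can move to 1, which is L ⇒ W
n=3: the only move is to 2(W), a W ⇒ L
n=4: can move to 3, which is L ⇒ W
n=5: can move to 1, which is L ⇒ W
n=6: moves to 5(W), 2(W), 0(W); every one is W ⇒ L
n=7: can move to 6, which is L ⇒ W
n=8: moves to 7(W), 4(W), 2(W), 0(W); every one is W ⇒ L
n=9: can move to 8, which is L ⇒ W
n=10: can move to 6, which is L ⇒ W
n=11: can move to 3, which is L ⇒ W
n=12: can move to 8, which is L ⇒ W
From 12, the L positions reachable in one move are: 8, 6. Any move reaching one of these is winning.

Remove 4, leaving 8.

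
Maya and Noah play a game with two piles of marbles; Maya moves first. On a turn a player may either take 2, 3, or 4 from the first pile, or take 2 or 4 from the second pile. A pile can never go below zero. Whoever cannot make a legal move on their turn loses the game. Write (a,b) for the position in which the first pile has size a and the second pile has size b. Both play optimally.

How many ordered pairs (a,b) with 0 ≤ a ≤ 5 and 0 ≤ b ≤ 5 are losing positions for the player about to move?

Classify positions by backward induction: terminal positions (no move available) are L. From any other position, the mover wins iff some move reaches an L.
Every move lowers a or b (never raises either), so fill the grid row by row in increasing a, and left to right within a row: each cell's successors are then already labelled.
      b=0  b=1  b=2  b=3  b=4  b=5
a=0:    L    L    W    W    W    W
a=1:    L    L    W    W    W    W
a=2:    W    W    L    L    W    W
a=3:    W    W    L    L    W    W
a=4:    W    W    W    W    L    L
a=5:    W    W    W    W    L    L
Cells with no legal move (terminal, hence L): (0,0), (0,1), (1,0), (1,1).
The remaining L cells, each justified by listing all of its moves:
(2,2): →(0,2)(W), (2,0)(W) — all W, so L
(2,3): →(0,3)(W), (2,1)(W) — all W, so L
(3,2): →(1,2)(W), (0,2)(W), (3,0)(W) — all W, so L
(3,3): →(1,3)(W), (0,3)(W), (3,1)(W) — all W, so L
(4,4): →(2,4)(W), (1,4)(W), (0,4)(W), (4,2)(W), (4,0)(W) — all W, so L
(4,5): →(2,5)(W), (1,5)(W), (0,5)(W), (4,3)(W), (4,1)(W) — all W, so L
(5,4): →(3,4)(W), (2,4)(W), (1,4)(W), (5,2)(W), (5,0)(W) — all W, so L
(5,5): →(3,5)(W), (2,5)(W), (1,5)(W), (5,3)(W), (5,1)(W) — all W, so L
Every other cell has at least one move into one of the L cells above, so it is W.
L cells per row: a=0: 2, a=1: 2, a=2: 2, a=3: 2, a=4: 2, a=5: 2; total 12.

12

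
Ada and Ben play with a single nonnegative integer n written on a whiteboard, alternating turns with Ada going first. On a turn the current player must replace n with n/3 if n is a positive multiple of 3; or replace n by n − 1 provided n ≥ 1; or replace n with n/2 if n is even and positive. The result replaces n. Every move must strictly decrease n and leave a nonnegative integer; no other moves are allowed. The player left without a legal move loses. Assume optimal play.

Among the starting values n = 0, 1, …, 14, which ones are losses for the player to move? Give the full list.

0, 2, 5, 7, 9, 11, 13

Work bottom-up. With no move the player to move loses. Otherwise the position is W if at least one move leads to an L position for the opponent, and L if every move leads to a W.
n=0: no move → L
n=1: reaches L-position 0 → W
n=2: only reaches 1(W), which is W → L
n=3: reaches L-position 2 → W
n=4: reaches L-position 2 → W
n=5: only reaches 4(W), which is W → L
n=6: reaches L-position 2 → W
n=7: only reaches 6(W), which is W → L
n=8: reaches L-position 7 → W
n=9: only reaches 3(W), 8(W), all W → L
n=10: reaches L-position 5 → W
n=11: only reaches 10(W), which is W → L
n=12: reaches L-position 11 → W
n=13: only reaches 12(W), which is W → L
n=14: reaches L-position 7 → W
Reading off the rows marked L gives the requested list; there are 7 such values of n.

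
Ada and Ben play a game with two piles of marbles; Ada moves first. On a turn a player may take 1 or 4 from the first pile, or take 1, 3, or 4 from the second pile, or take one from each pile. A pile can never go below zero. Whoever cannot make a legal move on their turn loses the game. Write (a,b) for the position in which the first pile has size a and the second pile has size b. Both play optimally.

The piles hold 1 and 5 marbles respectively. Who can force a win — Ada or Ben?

Ada wins.

Positions with no move are L. A position that does have a move is losing for the player to move precisely when every available move leads to a winning position for the opponent. Fill in the labels:
No move ever increases a pile, so every position that can arise here has a ≤ 1 and b ≤ 5; it is enough to label the cells with 0 ≤ a ≤ 1 and 0 ≤ b ≤ 5.
Every move lowers a or b (never raises either), so fill the grid row by row in increasing a, and left to right within a row: each cell's successors are then already labelled.
      b=0  b=1  b=2  b=3  b=4  b=5
a=0:    L    W    L    W    W    W
a=1:    W    W    W    W    L    W
Cells with no legal move (terminal, hence L): (0,0).
The remaining L cells, each justified by listing all of its moves:
(0,2): only reaches (0,1)(W), which is W → L
(1,4): only reaches (0,4)(W), (1,3)(W), (1,1)(W), (1,0)(W), (0,3)(W), all W → L
Every other cell has at least one move into one of the L cells above, so it is W.
The starting position (1,5) is W: Ada should move to (1,4), handing over an L position.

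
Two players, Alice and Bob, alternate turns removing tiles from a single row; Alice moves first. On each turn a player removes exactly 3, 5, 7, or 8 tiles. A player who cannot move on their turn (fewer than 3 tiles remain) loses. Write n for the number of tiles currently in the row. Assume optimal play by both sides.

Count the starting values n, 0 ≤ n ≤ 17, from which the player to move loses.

Build the W/L table. Terminal = L. A non-terminal position is W if it has a move to some L; otherwise it is L.
n=0: no move → L
n=1: no move → L
n=2: no move → L
n=3: can move to 0, which is L ⇒ W
n=4: can move to 1, which is L ⇒ W
n=5: can move to 2, which is L ⇒ W
n=6: can move to 1, which is L ⇒ W
n=7: can move to 2, which is L ⇒ W
n=8: can move to 1, which is L ⇒ W
n=9: can move to 2, which is L ⇒ W
n=10: can move to 2, which is L ⇒ W
n=11: moves to 8(W), 6(W), 4(W), 3(W); every one is W ⇒ L
n=12: moves to 9(W), 7(W), 5(W), 4(W); every one is W ⇒ L
n=13: moves to 10(W), 8(W), 6(W), 5(W); every one is W ⇒ L
n=14: can move to 11, which is L ⇒ W
n=15: can move to 12, which is L ⇒ W
n=16: can move to 13, which is L ⇒ W
n=17: can move to 12, which is L ⇒ W
L entries with 0 ≤ n ≤ 17: n = 0, 1, 2, 11, 12, 13; that makes 6.

6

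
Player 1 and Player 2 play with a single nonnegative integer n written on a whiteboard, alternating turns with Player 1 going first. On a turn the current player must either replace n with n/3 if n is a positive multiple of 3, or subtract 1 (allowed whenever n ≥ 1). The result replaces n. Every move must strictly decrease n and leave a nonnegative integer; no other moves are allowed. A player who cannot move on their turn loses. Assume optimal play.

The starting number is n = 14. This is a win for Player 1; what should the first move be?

Move to 13.

Positions with no move are L. A position that does have a move is losing for the player to move precisely when every available move leads to a winning position for the opponent. Fill in the labels:
n=0: no move → L
n=1: W (go to 0, an L position)
n=2: L (sole option 1(W) is W)
n=3: W (go to 2, an L position)
n=4: L (sole option 3(W) is W)
n=5: W (go to 4, an L position)
n=6: W (go to 2, an L position)
n=7: L (sole option 6(W) is W)
n=8: W (go to 7, an L position)
n=9: L (options 3(W), 8(W) are all W)
n=10: W (go to 9, an L position)
n=11: L (sole option 10(W) is W)
n=12: W (go to 4, an L position)
n=13: L (sole option 12(W) is W)
n=14: W (go to 13, an L position)
From 14, the L positions reachable in one move are: 13.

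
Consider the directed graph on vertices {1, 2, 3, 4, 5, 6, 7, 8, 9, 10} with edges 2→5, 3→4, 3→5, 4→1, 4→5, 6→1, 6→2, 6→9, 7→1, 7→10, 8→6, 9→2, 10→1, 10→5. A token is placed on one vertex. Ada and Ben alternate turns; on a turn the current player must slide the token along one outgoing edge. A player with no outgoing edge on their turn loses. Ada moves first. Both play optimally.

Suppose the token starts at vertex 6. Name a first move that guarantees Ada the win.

Compute win/loss labels from the base case upward. A position with no move is L. Any other position is W if it can reach an L in one move, else L.
Every edge goes from a vertex to one that appears earlier in the order 1, 5, 4, 10, 7, 2, 3, 9, 6, 8, so processing vertices in that order labels each vertex after all of its successors.
1: no outgoing edge → L
5: no outgoing edge → L
4: reaches L-position 5 → W
10: reaches L-position 5 → W
7: reaches L-position 1 → W
2: reaches L-position 5 → W
3: reaches L-position 5 → W
9: only reaches 2(W), which is W → L
6: reaches L-position 9 → W
8: only reaches 6(W), which is W → L
From 6, the L positions reachable in one move are: 9, 1. Any move reaching one of these is winning.

Move to 9.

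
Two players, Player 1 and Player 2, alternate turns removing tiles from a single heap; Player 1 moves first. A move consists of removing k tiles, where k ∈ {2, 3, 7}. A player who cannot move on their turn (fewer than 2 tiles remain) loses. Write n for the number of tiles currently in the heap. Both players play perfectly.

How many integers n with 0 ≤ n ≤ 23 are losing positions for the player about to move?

Classify positions by backward induction: terminal positions (no move available) are L. From any other position, the mover wins iff some move reaches an L.
n=0: no move → L
n=1: no move → L
n=2: can move to 0, which is L ⇒ W
n=3: can move to 1, which is L ⇒ W
n=4: can move to 1, which is L ⇒ W
n=5: moves to 3(W), 2(W); every one is W ⇒ L
n=6: moves to 4(W), 3(W); every one is W ⇒ L
n=7: can move to 5, which is L ⇒ W
n=8: can move to 6, which is L ⇒ W
n=9: can move to 6, which is L ⇒ W
n=10: moves to 8(W), 7(W), 3(W); every one is W ⇒ L
n=11: moves to 9(W), 8(W), 4(W); every one is W ⇒ L
n=12: can move to 10, which is L ⇒ W
n=13: can move to 11, which is L ⇒ W
n=14: can move to 11, which is L ⇒ W
n=15: moves to 13(W), 12(W), 8(W); every one is W ⇒ L
n=16: moves to 14(W), 13(W), 9(W); every one is W ⇒ L
n=17: can move to 15, which is L ⇒ W
n=18: can move to 16, which is L ⇒ W
n=19: can move to 16, which is L ⇒ W
n=20: moves to 18(W), 17(W), 13(W); every one is W ⇒ L
n=21: moves to 19(W), 18(W), 14(W); every one is W ⇒ L
n=22: can move to 20, which is L ⇒ W
n=23: can move to 21, which is L ⇒ W
L entries with 0 ≤ n ≤ 23: n = 0, 1, 5, 6, 10, 11, 15, 16, 20, 21; that makes 10.

10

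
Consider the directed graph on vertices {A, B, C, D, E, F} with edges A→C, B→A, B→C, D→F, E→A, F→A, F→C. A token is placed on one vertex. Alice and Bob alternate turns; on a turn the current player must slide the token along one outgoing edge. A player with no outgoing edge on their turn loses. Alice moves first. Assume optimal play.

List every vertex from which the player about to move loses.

C, D, E

Use the standard recursion: the mover loses at a terminal position; elsewhere, the mover wins exactly when some move hands the opponent an L position.
Every edge goes from a vertex to one that appears earlier in the order C, A, B, F, E, D, so processing vertices in that order labels each vertex after all of its successors.
C: no outgoing edge → L
A: can move to C, which is L ⇒ W
B: can move to C, which is L ⇒ W
F: can move to C, which is L ⇒ W
E: the only move is to A(W), a W ⇒ L
D: the only move is to F(W), a W ⇒ L
Reading off the rows marked L gives the requested list; there are 3 such vertices.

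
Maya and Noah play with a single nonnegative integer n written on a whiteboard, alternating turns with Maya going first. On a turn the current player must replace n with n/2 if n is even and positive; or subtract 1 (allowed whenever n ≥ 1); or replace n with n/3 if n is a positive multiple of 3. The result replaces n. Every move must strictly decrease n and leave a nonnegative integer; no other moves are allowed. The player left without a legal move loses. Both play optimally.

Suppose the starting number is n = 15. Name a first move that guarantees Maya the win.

Label each position W (a win for the player to move) or L (a loss). A position with no legal move is L; any other position is W exactly when some move reaches an L, and L when every move reaches a W.
n=0: no move → L
n=1: reaches L-position 0 → W
n=2: only reaches 1(W), which is W → L
n=3: reaches L-position 2 → W
n=4: reaches L-position 2 → W
n=5: only reaches 4(W), which is W → L
n=6: reaches L-position 2 → W
n=7: only reaches 6(W), which is W → L
n=8: reaches L-position 7 → W
n=9: only reaches 3(W), 8(W), all W → L
n=10: reaches L-position 5 → W
n=11: only reaches 10(W), which is W → L
n=12: reaches L-position 11 → W
n=13: only reaches 12(W), which is W → L
n=14: reaches L-position 7 → W
n=15: reaches L-position 5 → W
From 15, the L positions reachable in one move are: 5.

Move to 5.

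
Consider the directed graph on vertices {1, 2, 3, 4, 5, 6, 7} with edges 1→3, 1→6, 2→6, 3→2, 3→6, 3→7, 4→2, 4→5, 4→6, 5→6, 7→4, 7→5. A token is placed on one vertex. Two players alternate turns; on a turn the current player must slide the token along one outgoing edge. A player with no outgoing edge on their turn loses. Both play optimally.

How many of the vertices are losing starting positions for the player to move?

2

Use the standard recursion: the mover loses at a terminal position; elsewhere, the mover wins exactly when some move hands the opponent an L position.
Every edge goes from a vertex to one that appears earlier in the order 6, 5, 2, 4, 7, 3, 1, so processing vertices in that order labels each vertex after all of its successors.
6: no outgoing edge → L
5: W (go to 6, an L position)
2: W (go to 6, an L position)
4: W (go to 6, an L position)
7: L (options 4(W), 5(W) are all W)
3: W (go to 7, an L position)
1: W (go to 6, an L position)
The L vertices are 6, 7; that is 2 in all.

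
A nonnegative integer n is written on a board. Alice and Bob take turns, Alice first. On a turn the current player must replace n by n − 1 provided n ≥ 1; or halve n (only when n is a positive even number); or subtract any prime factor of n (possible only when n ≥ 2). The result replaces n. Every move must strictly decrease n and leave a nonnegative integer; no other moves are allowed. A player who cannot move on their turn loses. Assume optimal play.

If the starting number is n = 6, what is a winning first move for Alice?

Move to 4.

Work bottom-up. With no move the player to move loses. Otherwise the position is W if at least one move leads to an L position for the opponent, and L if every move leads to a W.
n=0: no move → L
n=1: →0(L), so W
n=2: →0(L), so W
n=3: →0(L), so W
n=4: →2(W), 3(W) — all W, so L
n=5: →0(L), so W
n=6: →4(L), so W
From 6, the L positions reachable in one move are: 4.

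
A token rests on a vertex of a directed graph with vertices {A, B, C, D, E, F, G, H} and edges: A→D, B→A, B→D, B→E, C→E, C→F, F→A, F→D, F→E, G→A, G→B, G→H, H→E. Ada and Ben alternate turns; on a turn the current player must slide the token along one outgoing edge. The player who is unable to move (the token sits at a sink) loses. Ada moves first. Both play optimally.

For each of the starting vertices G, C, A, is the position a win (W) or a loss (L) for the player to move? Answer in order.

Work bottom-up. With no move the player to move loses. Otherwise the position is W if at least one move leads to an L position for the opponent, and L if every move leads to a W.
Every edge goes from a vertex to one that appears earlier in the order D, E, A, F, C, H, B, G, so processing vertices in that order labels each vertex after all of its successors.
D: no outgoing edge → L
E: no outgoing edge → L
A: can move to D, which is L ⇒ W
F: can move to E, which is L ⇒ W
C: can move to E, which is L ⇒ W
H: can move to E, which is L ⇒ W
B: can move to E, which is L ⇒ W
G: moves to B(W), H(W), A(W); every one is W ⇒ L

G: L, C: W, A: W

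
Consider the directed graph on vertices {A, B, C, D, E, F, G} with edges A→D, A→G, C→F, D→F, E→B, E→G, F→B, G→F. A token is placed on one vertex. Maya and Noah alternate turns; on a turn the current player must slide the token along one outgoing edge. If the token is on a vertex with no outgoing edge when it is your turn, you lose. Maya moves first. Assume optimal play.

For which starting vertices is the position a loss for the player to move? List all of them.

Label each position W (a win for the player to move) or L (a loss). A position with no legal move is L; any other position is W exactly when some move reaches an L, and L when every move reaches a W.
Every edge goes from a vertex to one that appears earlier in the order B, F, D, C, G, A, E, so processing vertices in that order labels each vertex after all of its successors.
B: no outgoing edge → L
F: can move to B, which is L ⇒ W
D: the only move is to F(W), a W ⇒ L
C: the only move is to F(W), a W ⇒ L
G: the only move is to F(W), a W ⇒ L
A: can move to G, which is L ⇒ W
E: can move to G, which is L ⇒ W
The losing starting vertices are exactly the entries labelled L in this table (4 of them).

B, C, D, G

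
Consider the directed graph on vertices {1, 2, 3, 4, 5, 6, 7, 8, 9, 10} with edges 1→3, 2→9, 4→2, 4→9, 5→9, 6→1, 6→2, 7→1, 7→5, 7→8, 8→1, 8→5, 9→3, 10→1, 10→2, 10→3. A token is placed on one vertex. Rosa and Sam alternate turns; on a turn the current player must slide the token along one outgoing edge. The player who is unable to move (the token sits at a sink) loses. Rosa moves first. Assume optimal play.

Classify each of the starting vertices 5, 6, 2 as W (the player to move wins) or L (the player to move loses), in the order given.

5: L, 6: W, 2: L

Label each position W (a win for the player to move) or L (a loss). A position with no legal move is L; any other position is W exactly when some move reaches an L, and L when every move reaches a W.
Every edge goes from a vertex to one that appears earlier in the order 3, 9, 2, 1, 6, 5, 8, 7, 4, 10, so processing vertices in that order labels each vertex after all of its successors.
3: no outgoing edge → L
9: reaches L-position 3 → W
2: only reaches 9(W), which is W → L
1: reaches L-position 3 → W
6: reaches L-position 2 → W
5: only reaches 9(W), which is W → L
8: reaches L-position 5 → W
7: reaches L-position 5 → W
4: reaches L-position 2 → W
10: reaches L-position 2 → W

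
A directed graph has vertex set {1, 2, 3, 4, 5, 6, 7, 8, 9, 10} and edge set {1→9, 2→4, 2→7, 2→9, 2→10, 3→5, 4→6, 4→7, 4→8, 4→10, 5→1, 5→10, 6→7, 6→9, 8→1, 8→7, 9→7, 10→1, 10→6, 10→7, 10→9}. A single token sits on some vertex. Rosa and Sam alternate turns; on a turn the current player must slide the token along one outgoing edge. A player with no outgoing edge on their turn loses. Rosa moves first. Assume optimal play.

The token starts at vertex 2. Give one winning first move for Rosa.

Move to 7.

Compute win/loss labels from the base case upward. A position with no move is L. Any other position is W if it can reach an L in one move, else L.
Every edge goes from a vertex to one that appears earlier in the order 7, 9, 6, 1, 10, 8, 4, 5, 3, 2, so processing vertices in that order labels each vertex after all of its successors.
7: no outgoing edge → L
9: can move to 7, which is L ⇒ W
6: can move to 7, which is L ⇒ W
1: the only move is to 9(W), a W ⇒ L
10: can move to 1, which is L ⇒ W
8: can move to 1, which is L ⇒ W
4: can move to 7, which is L ⇒ W
5: can move to 1, which is L ⇒ W
3: the only move is to 5(W), a W ⇒ L
2: can move to 7, which is L ⇒ W
From 2, the L positions reachable in one move are: 7.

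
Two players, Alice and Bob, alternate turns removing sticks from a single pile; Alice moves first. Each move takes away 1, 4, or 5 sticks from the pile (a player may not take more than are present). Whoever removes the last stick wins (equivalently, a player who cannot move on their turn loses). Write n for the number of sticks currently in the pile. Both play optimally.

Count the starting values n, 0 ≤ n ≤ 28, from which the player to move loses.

8

Use the standard recursion: the mover loses at a terminal position; elsewhere, the mover wins exactly when some move hands the opponent an L position.
n=0: no move → L
n=1: can move to 0, which is L ⇒ W
n=2: the only move is to 1(W), a W ⇒ L
n=3: can move to 2, which is L ⇒ W
n=4: can move to 0, which is L ⇒ W
n=5: can move to 0, which is L ⇒ W
n=6: can move to 2, which is L ⇒ W
n=7: can move to 2, which is L ⇒ W
n=8: moves to 7(W), 4(W), 3(W); every one is W ⇒ L
n=9: can move to 8, which is L ⇒ W
n=10: moves to 9(W), 6(W), 5(W); every one is W ⇒ L
n=11: can move to 10, which is L ⇒ W
n=12: can move to 8, which is L ⇒ W
n=13: can move to 8, which is L ⇒ W
n=14: can move to 10, which is L ⇒ W
n=15: can move to 10, which is L ⇒ W
n=16: moves to 15(W), 12(W), 11(W); every one is W ⇒ L
n=17: can move to 16, which is L ⇒ W
n=18: moves to 17(W), 14(W), 13(W); every one is W ⇒ L
n=19: can move to 18, which is L ⇒ W
n=20: can move to 16, which is L ⇒ W
n=21: can move to 16, which is L ⇒ W
n=22: can move to 18, which is L ⇒ W
n=23: can move to 18, which is L ⇒ W
n=24: moves to 23(W), 20(W), 19(W); every one is W ⇒ L
n=25: can move to 24, which is L ⇒ W
n=26: moves to 25(W), 22(W), 21(W); every one is W ⇒ L
n=27: can move to 26, which is L ⇒ W
n=28: can move to 24, which is L ⇒ W
L entries with 0 ≤ n ≤ 28: n = 0, 2, 8, 10, 16, 18, 24, 26; that makes 8.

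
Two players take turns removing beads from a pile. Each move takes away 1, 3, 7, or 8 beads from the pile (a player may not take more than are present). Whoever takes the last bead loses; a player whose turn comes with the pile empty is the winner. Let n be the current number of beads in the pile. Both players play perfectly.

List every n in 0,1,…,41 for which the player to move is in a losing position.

Classify positions by backward induction: terminal positions (no move available) are W. From any other position, the mover wins iff some move reaches an L.
n=0: no move; the opponent has just taken the last bead and therefore loses → W
n=1: →0(W) only, which is W, so L
n=2: →1(L), so W
n=3: →2(W), 0(W) — all W, so L
n=4: →3(L), so W
n=5: →4(W), 2(W) — all W, so L
n=6: →5(L), so W
n=7: →6(W), 4(W), 0(W) — all W, so L
n=8: →7(L), so W
n=9: →1(L), so W
n=10: →7(L), so W
n=11: →3(L), so W
n=12: →5(L), so W
n=13: →5(L), so W
n=14: →7(L), so W
n=15: →7(L), so W
n=16: →15(W), 13(W), 9(W), 8(W) — all W, so L
n=17: →16(L), so W
n=18: →17(W), 15(W), 11(W), 10(W) — all W, so L
n=19: →18(L), so W
n=20: →19(W), 17(W), 13(W), 12(W) — all W, so L
n=21: →20(L), so W
n=22: →21(W), 19(W), 15(W), 14(W) — all W, so L
n=23: →22(L), so W
n=24: →16(L), so W
n=25: →22(L), so W
n=26: →18(L), so W
n=27: →20(L), so W
n=28: →20(L), so W
n=29: →22(L), so W
n=30: →22(L), so W
n=31: →30(W), 28(W), 24(W), 23(W) — all W, so L
n=32: →31(L), so W
n=33: →32(W), 30(W), 26(W), 25(W) — all W, so L
n=34: →33(L), so W
n=35: →34(W), 32(W), 28(W), 27(W) — all W, so L
n=36: →35(L), so W
n=37: →36(W), 34(W), 30(W), 29(W) — all W, so L
n=38: →37(L), so W
n=39: →31(L), so W
n=40: →37(L), so W
n=41: →33(L), so W
Reading off the rows marked L gives the requested list; there are 12 such values of n.

1, 3, 5, 7, 16, 18, 20, 22, 31, 33, 35, 37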